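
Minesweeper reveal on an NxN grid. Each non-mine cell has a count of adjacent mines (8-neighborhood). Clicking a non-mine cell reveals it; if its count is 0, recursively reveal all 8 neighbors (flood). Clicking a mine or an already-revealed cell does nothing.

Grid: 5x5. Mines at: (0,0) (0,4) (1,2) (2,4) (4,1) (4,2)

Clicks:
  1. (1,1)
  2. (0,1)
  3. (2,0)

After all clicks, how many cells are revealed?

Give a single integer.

Answer: 7

Derivation:
Click 1 (1,1) count=2: revealed 1 new [(1,1)] -> total=1
Click 2 (0,1) count=2: revealed 1 new [(0,1)] -> total=2
Click 3 (2,0) count=0: revealed 5 new [(1,0) (2,0) (2,1) (3,0) (3,1)] -> total=7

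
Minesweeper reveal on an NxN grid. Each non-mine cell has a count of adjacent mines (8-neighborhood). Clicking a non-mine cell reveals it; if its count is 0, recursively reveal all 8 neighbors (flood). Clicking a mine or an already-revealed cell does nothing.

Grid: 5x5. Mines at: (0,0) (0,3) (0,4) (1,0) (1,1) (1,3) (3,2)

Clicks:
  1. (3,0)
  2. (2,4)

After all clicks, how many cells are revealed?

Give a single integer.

Answer: 7

Derivation:
Click 1 (3,0) count=0: revealed 6 new [(2,0) (2,1) (3,0) (3,1) (4,0) (4,1)] -> total=6
Click 2 (2,4) count=1: revealed 1 new [(2,4)] -> total=7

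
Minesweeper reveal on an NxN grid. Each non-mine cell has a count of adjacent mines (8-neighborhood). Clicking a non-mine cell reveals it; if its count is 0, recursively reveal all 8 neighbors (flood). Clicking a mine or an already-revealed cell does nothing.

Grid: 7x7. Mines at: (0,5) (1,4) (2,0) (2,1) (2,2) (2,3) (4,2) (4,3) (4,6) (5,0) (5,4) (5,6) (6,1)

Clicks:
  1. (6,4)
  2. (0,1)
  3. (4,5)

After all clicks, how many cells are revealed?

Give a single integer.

Answer: 10

Derivation:
Click 1 (6,4) count=1: revealed 1 new [(6,4)] -> total=1
Click 2 (0,1) count=0: revealed 8 new [(0,0) (0,1) (0,2) (0,3) (1,0) (1,1) (1,2) (1,3)] -> total=9
Click 3 (4,5) count=3: revealed 1 new [(4,5)] -> total=10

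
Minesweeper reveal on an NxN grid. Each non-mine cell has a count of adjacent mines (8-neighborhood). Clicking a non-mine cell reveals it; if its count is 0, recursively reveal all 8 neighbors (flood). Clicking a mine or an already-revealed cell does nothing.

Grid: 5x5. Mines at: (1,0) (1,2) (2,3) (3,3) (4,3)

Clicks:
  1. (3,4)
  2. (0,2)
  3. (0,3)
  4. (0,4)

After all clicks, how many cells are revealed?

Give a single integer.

Click 1 (3,4) count=3: revealed 1 new [(3,4)] -> total=1
Click 2 (0,2) count=1: revealed 1 new [(0,2)] -> total=2
Click 3 (0,3) count=1: revealed 1 new [(0,3)] -> total=3
Click 4 (0,4) count=0: revealed 3 new [(0,4) (1,3) (1,4)] -> total=6

Answer: 6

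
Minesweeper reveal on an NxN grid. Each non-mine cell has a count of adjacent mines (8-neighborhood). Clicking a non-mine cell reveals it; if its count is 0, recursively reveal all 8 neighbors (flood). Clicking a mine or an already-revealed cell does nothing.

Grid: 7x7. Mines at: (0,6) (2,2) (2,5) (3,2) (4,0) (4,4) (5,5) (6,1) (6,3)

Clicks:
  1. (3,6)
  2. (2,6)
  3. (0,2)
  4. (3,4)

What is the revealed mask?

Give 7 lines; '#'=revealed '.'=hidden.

Click 1 (3,6) count=1: revealed 1 new [(3,6)] -> total=1
Click 2 (2,6) count=1: revealed 1 new [(2,6)] -> total=2
Click 3 (0,2) count=0: revealed 16 new [(0,0) (0,1) (0,2) (0,3) (0,4) (0,5) (1,0) (1,1) (1,2) (1,3) (1,4) (1,5) (2,0) (2,1) (3,0) (3,1)] -> total=18
Click 4 (3,4) count=2: revealed 1 new [(3,4)] -> total=19

Answer: ######.
######.
##....#
##..#.#
.......
.......
.......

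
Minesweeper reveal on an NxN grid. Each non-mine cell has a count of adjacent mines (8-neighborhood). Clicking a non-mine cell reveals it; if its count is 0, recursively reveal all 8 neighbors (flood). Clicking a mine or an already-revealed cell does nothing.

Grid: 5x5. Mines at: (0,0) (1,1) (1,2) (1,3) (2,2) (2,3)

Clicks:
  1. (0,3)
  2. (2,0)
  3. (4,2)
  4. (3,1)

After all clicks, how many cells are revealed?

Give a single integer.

Answer: 13

Derivation:
Click 1 (0,3) count=2: revealed 1 new [(0,3)] -> total=1
Click 2 (2,0) count=1: revealed 1 new [(2,0)] -> total=2
Click 3 (4,2) count=0: revealed 11 new [(2,1) (3,0) (3,1) (3,2) (3,3) (3,4) (4,0) (4,1) (4,2) (4,3) (4,4)] -> total=13
Click 4 (3,1) count=1: revealed 0 new [(none)] -> total=13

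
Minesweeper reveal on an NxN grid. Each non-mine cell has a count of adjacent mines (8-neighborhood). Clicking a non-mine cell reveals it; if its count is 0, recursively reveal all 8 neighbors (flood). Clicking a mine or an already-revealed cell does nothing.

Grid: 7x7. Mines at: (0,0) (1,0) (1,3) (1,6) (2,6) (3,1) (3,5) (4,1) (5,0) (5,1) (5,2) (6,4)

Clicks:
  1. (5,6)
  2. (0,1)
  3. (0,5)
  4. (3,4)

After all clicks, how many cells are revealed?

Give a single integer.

Click 1 (5,6) count=0: revealed 6 new [(4,5) (4,6) (5,5) (5,6) (6,5) (6,6)] -> total=6
Click 2 (0,1) count=2: revealed 1 new [(0,1)] -> total=7
Click 3 (0,5) count=1: revealed 1 new [(0,5)] -> total=8
Click 4 (3,4) count=1: revealed 1 new [(3,4)] -> total=9

Answer: 9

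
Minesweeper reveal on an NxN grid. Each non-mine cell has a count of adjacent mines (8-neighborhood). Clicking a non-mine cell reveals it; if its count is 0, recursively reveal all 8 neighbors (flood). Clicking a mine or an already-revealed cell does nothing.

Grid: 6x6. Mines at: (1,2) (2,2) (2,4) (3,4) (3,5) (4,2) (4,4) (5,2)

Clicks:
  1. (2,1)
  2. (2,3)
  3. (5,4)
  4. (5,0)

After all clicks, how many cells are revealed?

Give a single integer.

Click 1 (2,1) count=2: revealed 1 new [(2,1)] -> total=1
Click 2 (2,3) count=4: revealed 1 new [(2,3)] -> total=2
Click 3 (5,4) count=1: revealed 1 new [(5,4)] -> total=3
Click 4 (5,0) count=0: revealed 11 new [(0,0) (0,1) (1,0) (1,1) (2,0) (3,0) (3,1) (4,0) (4,1) (5,0) (5,1)] -> total=14

Answer: 14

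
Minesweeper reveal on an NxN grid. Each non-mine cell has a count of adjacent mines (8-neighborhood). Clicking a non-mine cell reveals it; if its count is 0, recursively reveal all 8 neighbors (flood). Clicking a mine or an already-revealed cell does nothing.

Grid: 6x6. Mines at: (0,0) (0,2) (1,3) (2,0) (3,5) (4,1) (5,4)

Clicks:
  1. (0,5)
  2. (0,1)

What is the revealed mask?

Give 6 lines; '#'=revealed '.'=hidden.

Click 1 (0,5) count=0: revealed 6 new [(0,4) (0,5) (1,4) (1,5) (2,4) (2,5)] -> total=6
Click 2 (0,1) count=2: revealed 1 new [(0,1)] -> total=7

Answer: .#..##
....##
....##
......
......
......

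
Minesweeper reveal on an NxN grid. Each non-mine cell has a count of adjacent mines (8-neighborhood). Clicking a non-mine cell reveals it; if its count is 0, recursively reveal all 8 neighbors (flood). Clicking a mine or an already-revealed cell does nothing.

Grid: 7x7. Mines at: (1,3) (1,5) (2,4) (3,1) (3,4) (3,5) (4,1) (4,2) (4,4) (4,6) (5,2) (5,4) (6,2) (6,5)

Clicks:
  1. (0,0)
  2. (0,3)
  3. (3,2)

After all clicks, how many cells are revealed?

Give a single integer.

Answer: 11

Derivation:
Click 1 (0,0) count=0: revealed 9 new [(0,0) (0,1) (0,2) (1,0) (1,1) (1,2) (2,0) (2,1) (2,2)] -> total=9
Click 2 (0,3) count=1: revealed 1 new [(0,3)] -> total=10
Click 3 (3,2) count=3: revealed 1 new [(3,2)] -> total=11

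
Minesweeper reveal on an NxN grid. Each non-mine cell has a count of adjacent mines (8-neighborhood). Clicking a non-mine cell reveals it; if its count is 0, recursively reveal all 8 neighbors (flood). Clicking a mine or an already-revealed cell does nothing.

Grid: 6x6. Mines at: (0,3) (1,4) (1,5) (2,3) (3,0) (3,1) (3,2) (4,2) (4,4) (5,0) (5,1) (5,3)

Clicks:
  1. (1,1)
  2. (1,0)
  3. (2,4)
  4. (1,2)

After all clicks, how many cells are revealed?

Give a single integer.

Answer: 10

Derivation:
Click 1 (1,1) count=0: revealed 9 new [(0,0) (0,1) (0,2) (1,0) (1,1) (1,2) (2,0) (2,1) (2,2)] -> total=9
Click 2 (1,0) count=0: revealed 0 new [(none)] -> total=9
Click 3 (2,4) count=3: revealed 1 new [(2,4)] -> total=10
Click 4 (1,2) count=2: revealed 0 new [(none)] -> total=10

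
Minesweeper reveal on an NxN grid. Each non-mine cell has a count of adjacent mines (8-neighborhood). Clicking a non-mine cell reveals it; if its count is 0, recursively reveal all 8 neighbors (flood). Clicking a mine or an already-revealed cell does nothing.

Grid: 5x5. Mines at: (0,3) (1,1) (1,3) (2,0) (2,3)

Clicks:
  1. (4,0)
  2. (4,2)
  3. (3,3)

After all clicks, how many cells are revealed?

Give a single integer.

Click 1 (4,0) count=0: revealed 10 new [(3,0) (3,1) (3,2) (3,3) (3,4) (4,0) (4,1) (4,2) (4,3) (4,4)] -> total=10
Click 2 (4,2) count=0: revealed 0 new [(none)] -> total=10
Click 3 (3,3) count=1: revealed 0 new [(none)] -> total=10

Answer: 10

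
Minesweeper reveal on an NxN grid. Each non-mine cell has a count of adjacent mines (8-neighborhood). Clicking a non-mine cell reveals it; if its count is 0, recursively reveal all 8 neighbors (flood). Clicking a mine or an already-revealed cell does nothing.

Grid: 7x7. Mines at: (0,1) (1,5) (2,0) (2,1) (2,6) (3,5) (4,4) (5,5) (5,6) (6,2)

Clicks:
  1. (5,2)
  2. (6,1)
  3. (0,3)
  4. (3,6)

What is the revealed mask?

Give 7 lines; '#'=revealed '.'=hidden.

Answer: ..###..
..###..
..###..
..###.#
.......
..#....
.#.....

Derivation:
Click 1 (5,2) count=1: revealed 1 new [(5,2)] -> total=1
Click 2 (6,1) count=1: revealed 1 new [(6,1)] -> total=2
Click 3 (0,3) count=0: revealed 12 new [(0,2) (0,3) (0,4) (1,2) (1,3) (1,4) (2,2) (2,3) (2,4) (3,2) (3,3) (3,4)] -> total=14
Click 4 (3,6) count=2: revealed 1 new [(3,6)] -> total=15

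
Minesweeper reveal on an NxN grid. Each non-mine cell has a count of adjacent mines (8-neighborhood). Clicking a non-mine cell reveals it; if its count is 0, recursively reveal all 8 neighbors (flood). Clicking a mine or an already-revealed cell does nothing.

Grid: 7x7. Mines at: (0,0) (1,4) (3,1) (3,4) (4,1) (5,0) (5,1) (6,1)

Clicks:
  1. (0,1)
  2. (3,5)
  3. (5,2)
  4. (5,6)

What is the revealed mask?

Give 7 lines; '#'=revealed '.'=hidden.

Click 1 (0,1) count=1: revealed 1 new [(0,1)] -> total=1
Click 2 (3,5) count=1: revealed 1 new [(3,5)] -> total=2
Click 3 (5,2) count=3: revealed 1 new [(5,2)] -> total=3
Click 4 (5,6) count=0: revealed 21 new [(0,5) (0,6) (1,5) (1,6) (2,5) (2,6) (3,6) (4,2) (4,3) (4,4) (4,5) (4,6) (5,3) (5,4) (5,5) (5,6) (6,2) (6,3) (6,4) (6,5) (6,6)] -> total=24

Answer: .#...##
.....##
.....##
.....##
..#####
..#####
..#####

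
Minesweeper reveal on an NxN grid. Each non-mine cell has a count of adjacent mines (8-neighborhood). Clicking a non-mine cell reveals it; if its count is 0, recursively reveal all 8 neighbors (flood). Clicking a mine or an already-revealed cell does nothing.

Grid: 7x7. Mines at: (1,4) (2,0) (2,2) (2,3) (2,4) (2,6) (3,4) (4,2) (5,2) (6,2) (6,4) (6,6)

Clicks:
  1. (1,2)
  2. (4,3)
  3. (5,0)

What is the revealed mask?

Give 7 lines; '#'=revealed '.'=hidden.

Answer: .......
..#....
.......
##.....
##.#...
##.....
##.....

Derivation:
Click 1 (1,2) count=2: revealed 1 new [(1,2)] -> total=1
Click 2 (4,3) count=3: revealed 1 new [(4,3)] -> total=2
Click 3 (5,0) count=0: revealed 8 new [(3,0) (3,1) (4,0) (4,1) (5,0) (5,1) (6,0) (6,1)] -> total=10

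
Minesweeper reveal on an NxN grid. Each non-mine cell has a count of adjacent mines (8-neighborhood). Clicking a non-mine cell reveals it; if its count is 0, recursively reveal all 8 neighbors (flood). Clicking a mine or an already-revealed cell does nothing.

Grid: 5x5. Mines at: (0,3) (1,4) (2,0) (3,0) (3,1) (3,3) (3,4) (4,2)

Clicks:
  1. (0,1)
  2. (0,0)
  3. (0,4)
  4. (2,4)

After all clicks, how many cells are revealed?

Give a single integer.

Answer: 8

Derivation:
Click 1 (0,1) count=0: revealed 6 new [(0,0) (0,1) (0,2) (1,0) (1,1) (1,2)] -> total=6
Click 2 (0,0) count=0: revealed 0 new [(none)] -> total=6
Click 3 (0,4) count=2: revealed 1 new [(0,4)] -> total=7
Click 4 (2,4) count=3: revealed 1 new [(2,4)] -> total=8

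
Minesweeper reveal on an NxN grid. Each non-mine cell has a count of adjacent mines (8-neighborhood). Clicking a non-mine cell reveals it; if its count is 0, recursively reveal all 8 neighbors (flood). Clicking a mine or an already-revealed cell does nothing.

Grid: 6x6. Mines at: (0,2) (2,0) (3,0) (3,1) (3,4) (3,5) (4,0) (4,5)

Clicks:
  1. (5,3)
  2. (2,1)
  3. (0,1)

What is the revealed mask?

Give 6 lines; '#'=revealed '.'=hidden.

Click 1 (5,3) count=0: revealed 8 new [(4,1) (4,2) (4,3) (4,4) (5,1) (5,2) (5,3) (5,4)] -> total=8
Click 2 (2,1) count=3: revealed 1 new [(2,1)] -> total=9
Click 3 (0,1) count=1: revealed 1 new [(0,1)] -> total=10

Answer: .#....
......
.#....
......
.####.
.####.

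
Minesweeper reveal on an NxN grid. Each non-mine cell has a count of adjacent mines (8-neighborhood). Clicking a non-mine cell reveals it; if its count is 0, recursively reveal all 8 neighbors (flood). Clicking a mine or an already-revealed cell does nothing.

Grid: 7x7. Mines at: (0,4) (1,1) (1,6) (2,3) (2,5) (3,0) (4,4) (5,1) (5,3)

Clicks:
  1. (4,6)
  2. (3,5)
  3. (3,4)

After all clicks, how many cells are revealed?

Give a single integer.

Click 1 (4,6) count=0: revealed 10 new [(3,5) (3,6) (4,5) (4,6) (5,4) (5,5) (5,6) (6,4) (6,5) (6,6)] -> total=10
Click 2 (3,5) count=2: revealed 0 new [(none)] -> total=10
Click 3 (3,4) count=3: revealed 1 new [(3,4)] -> total=11

Answer: 11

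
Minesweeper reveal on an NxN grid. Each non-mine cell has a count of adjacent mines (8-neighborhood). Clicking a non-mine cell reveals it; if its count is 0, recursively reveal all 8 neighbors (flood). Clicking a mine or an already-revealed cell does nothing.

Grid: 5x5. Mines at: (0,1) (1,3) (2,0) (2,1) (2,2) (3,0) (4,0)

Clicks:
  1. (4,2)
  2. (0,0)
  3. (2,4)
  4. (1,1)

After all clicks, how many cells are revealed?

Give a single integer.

Click 1 (4,2) count=0: revealed 10 new [(2,3) (2,4) (3,1) (3,2) (3,3) (3,4) (4,1) (4,2) (4,3) (4,4)] -> total=10
Click 2 (0,0) count=1: revealed 1 new [(0,0)] -> total=11
Click 3 (2,4) count=1: revealed 0 new [(none)] -> total=11
Click 4 (1,1) count=4: revealed 1 new [(1,1)] -> total=12

Answer: 12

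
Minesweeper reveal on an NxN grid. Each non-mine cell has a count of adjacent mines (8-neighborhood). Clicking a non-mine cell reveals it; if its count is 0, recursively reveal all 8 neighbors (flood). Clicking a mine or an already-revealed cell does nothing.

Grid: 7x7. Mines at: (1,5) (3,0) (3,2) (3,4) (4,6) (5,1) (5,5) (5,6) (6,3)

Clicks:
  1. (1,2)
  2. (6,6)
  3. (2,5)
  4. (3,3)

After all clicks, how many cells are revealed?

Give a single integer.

Answer: 18

Derivation:
Click 1 (1,2) count=0: revealed 15 new [(0,0) (0,1) (0,2) (0,3) (0,4) (1,0) (1,1) (1,2) (1,3) (1,4) (2,0) (2,1) (2,2) (2,3) (2,4)] -> total=15
Click 2 (6,6) count=2: revealed 1 new [(6,6)] -> total=16
Click 3 (2,5) count=2: revealed 1 new [(2,5)] -> total=17
Click 4 (3,3) count=2: revealed 1 new [(3,3)] -> total=18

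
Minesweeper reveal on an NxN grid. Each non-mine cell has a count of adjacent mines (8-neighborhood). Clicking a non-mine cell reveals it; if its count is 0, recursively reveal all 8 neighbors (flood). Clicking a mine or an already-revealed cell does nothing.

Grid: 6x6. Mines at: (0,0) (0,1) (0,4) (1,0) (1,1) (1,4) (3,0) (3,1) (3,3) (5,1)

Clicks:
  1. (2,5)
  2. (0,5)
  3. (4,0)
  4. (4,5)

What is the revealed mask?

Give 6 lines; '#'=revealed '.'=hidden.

Click 1 (2,5) count=1: revealed 1 new [(2,5)] -> total=1
Click 2 (0,5) count=2: revealed 1 new [(0,5)] -> total=2
Click 3 (4,0) count=3: revealed 1 new [(4,0)] -> total=3
Click 4 (4,5) count=0: revealed 11 new [(2,4) (3,4) (3,5) (4,2) (4,3) (4,4) (4,5) (5,2) (5,3) (5,4) (5,5)] -> total=14

Answer: .....#
......
....##
....##
#.####
..####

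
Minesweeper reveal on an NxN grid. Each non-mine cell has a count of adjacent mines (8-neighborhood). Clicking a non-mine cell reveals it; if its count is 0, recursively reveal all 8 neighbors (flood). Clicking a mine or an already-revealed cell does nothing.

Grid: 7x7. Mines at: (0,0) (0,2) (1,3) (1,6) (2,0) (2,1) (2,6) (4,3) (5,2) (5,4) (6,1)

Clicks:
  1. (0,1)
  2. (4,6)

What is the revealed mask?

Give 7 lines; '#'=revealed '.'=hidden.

Click 1 (0,1) count=2: revealed 1 new [(0,1)] -> total=1
Click 2 (4,6) count=0: revealed 8 new [(3,5) (3,6) (4,5) (4,6) (5,5) (5,6) (6,5) (6,6)] -> total=9

Answer: .#.....
.......
.......
.....##
.....##
.....##
.....##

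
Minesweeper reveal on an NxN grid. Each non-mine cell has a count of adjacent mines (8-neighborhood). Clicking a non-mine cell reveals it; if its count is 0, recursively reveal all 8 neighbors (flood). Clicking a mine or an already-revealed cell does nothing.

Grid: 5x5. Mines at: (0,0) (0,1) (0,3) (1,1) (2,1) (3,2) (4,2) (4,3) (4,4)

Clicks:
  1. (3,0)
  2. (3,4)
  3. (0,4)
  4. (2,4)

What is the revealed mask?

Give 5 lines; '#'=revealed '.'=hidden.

Answer: ....#
...##
...##
#..##
.....

Derivation:
Click 1 (3,0) count=1: revealed 1 new [(3,0)] -> total=1
Click 2 (3,4) count=2: revealed 1 new [(3,4)] -> total=2
Click 3 (0,4) count=1: revealed 1 new [(0,4)] -> total=3
Click 4 (2,4) count=0: revealed 5 new [(1,3) (1,4) (2,3) (2,4) (3,3)] -> total=8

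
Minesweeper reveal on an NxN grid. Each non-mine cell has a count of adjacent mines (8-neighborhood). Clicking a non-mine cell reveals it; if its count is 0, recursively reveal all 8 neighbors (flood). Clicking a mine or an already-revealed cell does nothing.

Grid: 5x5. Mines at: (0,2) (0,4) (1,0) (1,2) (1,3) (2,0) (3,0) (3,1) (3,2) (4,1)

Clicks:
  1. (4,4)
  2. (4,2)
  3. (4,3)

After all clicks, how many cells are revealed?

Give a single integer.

Click 1 (4,4) count=0: revealed 6 new [(2,3) (2,4) (3,3) (3,4) (4,3) (4,4)] -> total=6
Click 2 (4,2) count=3: revealed 1 new [(4,2)] -> total=7
Click 3 (4,3) count=1: revealed 0 new [(none)] -> total=7

Answer: 7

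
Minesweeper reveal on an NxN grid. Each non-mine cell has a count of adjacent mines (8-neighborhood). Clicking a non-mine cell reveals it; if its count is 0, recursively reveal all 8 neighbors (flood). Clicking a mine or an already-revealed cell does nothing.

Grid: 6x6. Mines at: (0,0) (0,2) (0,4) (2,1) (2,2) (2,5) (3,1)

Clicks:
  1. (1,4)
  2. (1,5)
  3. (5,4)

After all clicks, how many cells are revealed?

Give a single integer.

Answer: 18

Derivation:
Click 1 (1,4) count=2: revealed 1 new [(1,4)] -> total=1
Click 2 (1,5) count=2: revealed 1 new [(1,5)] -> total=2
Click 3 (5,4) count=0: revealed 16 new [(3,2) (3,3) (3,4) (3,5) (4,0) (4,1) (4,2) (4,3) (4,4) (4,5) (5,0) (5,1) (5,2) (5,3) (5,4) (5,5)] -> total=18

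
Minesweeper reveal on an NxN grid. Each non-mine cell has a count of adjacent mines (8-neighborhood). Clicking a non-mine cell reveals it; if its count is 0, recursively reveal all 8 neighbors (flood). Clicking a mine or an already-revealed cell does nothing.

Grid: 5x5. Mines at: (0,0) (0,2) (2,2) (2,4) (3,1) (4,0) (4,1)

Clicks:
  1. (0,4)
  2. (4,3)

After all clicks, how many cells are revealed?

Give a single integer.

Click 1 (0,4) count=0: revealed 4 new [(0,3) (0,4) (1,3) (1,4)] -> total=4
Click 2 (4,3) count=0: revealed 6 new [(3,2) (3,3) (3,4) (4,2) (4,3) (4,4)] -> total=10

Answer: 10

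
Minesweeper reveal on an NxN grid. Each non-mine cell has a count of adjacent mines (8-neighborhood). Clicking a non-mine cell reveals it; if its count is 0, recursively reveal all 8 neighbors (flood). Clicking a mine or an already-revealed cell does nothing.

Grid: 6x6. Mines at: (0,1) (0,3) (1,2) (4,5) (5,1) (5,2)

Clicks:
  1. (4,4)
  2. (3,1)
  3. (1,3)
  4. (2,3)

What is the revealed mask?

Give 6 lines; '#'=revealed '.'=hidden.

Click 1 (4,4) count=1: revealed 1 new [(4,4)] -> total=1
Click 2 (3,1) count=0: revealed 23 new [(0,4) (0,5) (1,0) (1,1) (1,3) (1,4) (1,5) (2,0) (2,1) (2,2) (2,3) (2,4) (2,5) (3,0) (3,1) (3,2) (3,3) (3,4) (3,5) (4,0) (4,1) (4,2) (4,3)] -> total=24
Click 3 (1,3) count=2: revealed 0 new [(none)] -> total=24
Click 4 (2,3) count=1: revealed 0 new [(none)] -> total=24

Answer: ....##
##.###
######
######
#####.
......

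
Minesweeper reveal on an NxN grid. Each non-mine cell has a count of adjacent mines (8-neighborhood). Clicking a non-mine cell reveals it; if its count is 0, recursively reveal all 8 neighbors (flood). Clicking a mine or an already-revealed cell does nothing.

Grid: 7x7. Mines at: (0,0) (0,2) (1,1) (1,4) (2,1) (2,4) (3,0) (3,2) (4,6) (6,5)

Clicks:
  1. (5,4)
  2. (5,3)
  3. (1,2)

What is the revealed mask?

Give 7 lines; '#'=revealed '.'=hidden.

Click 1 (5,4) count=1: revealed 1 new [(5,4)] -> total=1
Click 2 (5,3) count=0: revealed 19 new [(3,3) (3,4) (3,5) (4,0) (4,1) (4,2) (4,3) (4,4) (4,5) (5,0) (5,1) (5,2) (5,3) (5,5) (6,0) (6,1) (6,2) (6,3) (6,4)] -> total=20
Click 3 (1,2) count=3: revealed 1 new [(1,2)] -> total=21

Answer: .......
..#....
.......
...###.
######.
######.
#####..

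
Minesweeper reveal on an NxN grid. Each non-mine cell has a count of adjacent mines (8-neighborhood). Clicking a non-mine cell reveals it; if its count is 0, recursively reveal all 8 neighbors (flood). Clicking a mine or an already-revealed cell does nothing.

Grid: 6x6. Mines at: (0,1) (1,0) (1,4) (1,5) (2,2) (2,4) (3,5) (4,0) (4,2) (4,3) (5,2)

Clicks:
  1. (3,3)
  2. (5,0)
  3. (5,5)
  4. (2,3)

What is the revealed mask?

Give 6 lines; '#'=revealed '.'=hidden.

Answer: ......
......
...#..
...#..
....##
#...##

Derivation:
Click 1 (3,3) count=4: revealed 1 new [(3,3)] -> total=1
Click 2 (5,0) count=1: revealed 1 new [(5,0)] -> total=2
Click 3 (5,5) count=0: revealed 4 new [(4,4) (4,5) (5,4) (5,5)] -> total=6
Click 4 (2,3) count=3: revealed 1 new [(2,3)] -> total=7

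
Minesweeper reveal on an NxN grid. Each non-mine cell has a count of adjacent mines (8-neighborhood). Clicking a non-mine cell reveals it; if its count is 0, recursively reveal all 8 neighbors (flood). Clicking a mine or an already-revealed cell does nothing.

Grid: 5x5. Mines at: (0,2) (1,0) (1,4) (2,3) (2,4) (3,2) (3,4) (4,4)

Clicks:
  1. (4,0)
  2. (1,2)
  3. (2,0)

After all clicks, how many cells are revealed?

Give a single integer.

Answer: 7

Derivation:
Click 1 (4,0) count=0: revealed 6 new [(2,0) (2,1) (3,0) (3,1) (4,0) (4,1)] -> total=6
Click 2 (1,2) count=2: revealed 1 new [(1,2)] -> total=7
Click 3 (2,0) count=1: revealed 0 new [(none)] -> total=7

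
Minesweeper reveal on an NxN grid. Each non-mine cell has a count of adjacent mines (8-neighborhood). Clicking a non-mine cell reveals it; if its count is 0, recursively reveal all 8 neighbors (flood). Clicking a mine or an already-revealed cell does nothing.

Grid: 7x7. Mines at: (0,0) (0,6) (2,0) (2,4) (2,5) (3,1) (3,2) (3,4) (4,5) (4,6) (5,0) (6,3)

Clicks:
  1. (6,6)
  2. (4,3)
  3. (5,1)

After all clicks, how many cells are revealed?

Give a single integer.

Answer: 8

Derivation:
Click 1 (6,6) count=0: revealed 6 new [(5,4) (5,5) (5,6) (6,4) (6,5) (6,6)] -> total=6
Click 2 (4,3) count=2: revealed 1 new [(4,3)] -> total=7
Click 3 (5,1) count=1: revealed 1 new [(5,1)] -> total=8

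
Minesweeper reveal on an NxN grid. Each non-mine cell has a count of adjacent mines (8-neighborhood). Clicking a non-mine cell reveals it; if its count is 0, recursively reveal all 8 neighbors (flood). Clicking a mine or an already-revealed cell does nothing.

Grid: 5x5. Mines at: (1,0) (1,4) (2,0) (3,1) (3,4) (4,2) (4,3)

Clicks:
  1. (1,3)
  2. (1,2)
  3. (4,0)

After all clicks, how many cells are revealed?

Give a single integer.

Click 1 (1,3) count=1: revealed 1 new [(1,3)] -> total=1
Click 2 (1,2) count=0: revealed 8 new [(0,1) (0,2) (0,3) (1,1) (1,2) (2,1) (2,2) (2,3)] -> total=9
Click 3 (4,0) count=1: revealed 1 new [(4,0)] -> total=10

Answer: 10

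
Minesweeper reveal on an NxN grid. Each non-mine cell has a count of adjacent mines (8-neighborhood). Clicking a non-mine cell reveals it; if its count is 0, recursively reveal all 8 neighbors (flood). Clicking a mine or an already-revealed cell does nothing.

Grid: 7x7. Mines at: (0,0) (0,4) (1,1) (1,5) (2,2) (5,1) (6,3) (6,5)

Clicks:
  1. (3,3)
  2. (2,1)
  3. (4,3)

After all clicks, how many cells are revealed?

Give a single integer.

Answer: 20

Derivation:
Click 1 (3,3) count=1: revealed 1 new [(3,3)] -> total=1
Click 2 (2,1) count=2: revealed 1 new [(2,1)] -> total=2
Click 3 (4,3) count=0: revealed 18 new [(2,3) (2,4) (2,5) (2,6) (3,2) (3,4) (3,5) (3,6) (4,2) (4,3) (4,4) (4,5) (4,6) (5,2) (5,3) (5,4) (5,5) (5,6)] -> total=20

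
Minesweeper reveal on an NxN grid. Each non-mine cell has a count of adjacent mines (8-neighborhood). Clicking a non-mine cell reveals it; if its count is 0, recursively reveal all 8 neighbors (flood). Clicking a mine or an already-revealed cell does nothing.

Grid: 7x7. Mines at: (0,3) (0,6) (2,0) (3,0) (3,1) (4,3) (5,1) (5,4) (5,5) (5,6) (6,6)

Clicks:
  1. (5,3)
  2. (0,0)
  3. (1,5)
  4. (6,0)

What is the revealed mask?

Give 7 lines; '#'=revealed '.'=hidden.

Answer: ###....
###..#.
.......
.......
.......
...#...
#......

Derivation:
Click 1 (5,3) count=2: revealed 1 new [(5,3)] -> total=1
Click 2 (0,0) count=0: revealed 6 new [(0,0) (0,1) (0,2) (1,0) (1,1) (1,2)] -> total=7
Click 3 (1,5) count=1: revealed 1 new [(1,5)] -> total=8
Click 4 (6,0) count=1: revealed 1 new [(6,0)] -> total=9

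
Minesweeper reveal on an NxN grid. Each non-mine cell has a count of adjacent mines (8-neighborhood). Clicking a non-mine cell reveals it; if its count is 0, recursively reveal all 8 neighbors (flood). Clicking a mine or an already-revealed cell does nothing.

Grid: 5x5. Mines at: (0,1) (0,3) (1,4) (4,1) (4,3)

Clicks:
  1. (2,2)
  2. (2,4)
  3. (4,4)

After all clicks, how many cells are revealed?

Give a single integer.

Answer: 14

Derivation:
Click 1 (2,2) count=0: revealed 12 new [(1,0) (1,1) (1,2) (1,3) (2,0) (2,1) (2,2) (2,3) (3,0) (3,1) (3,2) (3,3)] -> total=12
Click 2 (2,4) count=1: revealed 1 new [(2,4)] -> total=13
Click 3 (4,4) count=1: revealed 1 new [(4,4)] -> total=14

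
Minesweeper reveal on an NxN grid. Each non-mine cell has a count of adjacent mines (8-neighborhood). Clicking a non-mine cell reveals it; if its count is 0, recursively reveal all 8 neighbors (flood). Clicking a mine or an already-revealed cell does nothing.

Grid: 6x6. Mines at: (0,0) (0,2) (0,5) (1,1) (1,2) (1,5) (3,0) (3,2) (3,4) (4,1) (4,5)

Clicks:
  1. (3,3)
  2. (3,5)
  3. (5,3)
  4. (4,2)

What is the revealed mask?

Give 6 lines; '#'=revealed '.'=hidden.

Click 1 (3,3) count=2: revealed 1 new [(3,3)] -> total=1
Click 2 (3,5) count=2: revealed 1 new [(3,5)] -> total=2
Click 3 (5,3) count=0: revealed 6 new [(4,2) (4,3) (4,4) (5,2) (5,3) (5,4)] -> total=8
Click 4 (4,2) count=2: revealed 0 new [(none)] -> total=8

Answer: ......
......
......
...#.#
..###.
..###.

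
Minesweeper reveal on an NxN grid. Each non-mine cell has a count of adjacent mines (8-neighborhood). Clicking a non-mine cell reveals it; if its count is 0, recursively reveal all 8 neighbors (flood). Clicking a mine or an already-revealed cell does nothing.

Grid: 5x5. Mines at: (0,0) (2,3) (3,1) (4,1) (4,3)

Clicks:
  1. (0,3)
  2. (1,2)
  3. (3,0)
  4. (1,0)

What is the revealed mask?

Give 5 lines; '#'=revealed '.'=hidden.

Click 1 (0,3) count=0: revealed 8 new [(0,1) (0,2) (0,3) (0,4) (1,1) (1,2) (1,3) (1,4)] -> total=8
Click 2 (1,2) count=1: revealed 0 new [(none)] -> total=8
Click 3 (3,0) count=2: revealed 1 new [(3,0)] -> total=9
Click 4 (1,0) count=1: revealed 1 new [(1,0)] -> total=10

Answer: .####
#####
.....
#....
.....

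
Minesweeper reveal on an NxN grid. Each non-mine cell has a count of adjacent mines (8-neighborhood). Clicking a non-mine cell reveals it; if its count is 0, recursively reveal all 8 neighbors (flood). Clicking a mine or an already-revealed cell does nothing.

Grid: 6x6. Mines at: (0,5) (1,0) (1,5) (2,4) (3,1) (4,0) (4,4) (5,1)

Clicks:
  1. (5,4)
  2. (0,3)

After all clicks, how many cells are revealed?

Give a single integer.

Answer: 12

Derivation:
Click 1 (5,4) count=1: revealed 1 new [(5,4)] -> total=1
Click 2 (0,3) count=0: revealed 11 new [(0,1) (0,2) (0,3) (0,4) (1,1) (1,2) (1,3) (1,4) (2,1) (2,2) (2,3)] -> total=12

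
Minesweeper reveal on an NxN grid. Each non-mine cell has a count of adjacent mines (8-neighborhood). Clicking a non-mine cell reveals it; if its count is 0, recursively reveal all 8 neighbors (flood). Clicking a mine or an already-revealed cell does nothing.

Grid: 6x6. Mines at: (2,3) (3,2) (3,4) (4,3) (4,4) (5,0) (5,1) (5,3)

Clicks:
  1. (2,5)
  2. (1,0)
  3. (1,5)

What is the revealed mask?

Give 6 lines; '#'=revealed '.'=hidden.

Answer: ######
######
###.##
##....
##....
......

Derivation:
Click 1 (2,5) count=1: revealed 1 new [(2,5)] -> total=1
Click 2 (1,0) count=0: revealed 20 new [(0,0) (0,1) (0,2) (0,3) (0,4) (0,5) (1,0) (1,1) (1,2) (1,3) (1,4) (1,5) (2,0) (2,1) (2,2) (2,4) (3,0) (3,1) (4,0) (4,1)] -> total=21
Click 3 (1,5) count=0: revealed 0 new [(none)] -> total=21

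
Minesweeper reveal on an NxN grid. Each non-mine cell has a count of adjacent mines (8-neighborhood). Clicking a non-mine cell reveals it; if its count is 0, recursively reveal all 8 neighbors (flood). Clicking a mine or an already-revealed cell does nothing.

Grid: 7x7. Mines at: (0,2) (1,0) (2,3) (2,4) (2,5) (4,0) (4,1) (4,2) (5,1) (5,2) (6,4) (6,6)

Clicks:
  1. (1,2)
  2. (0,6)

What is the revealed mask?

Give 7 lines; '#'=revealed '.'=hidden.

Answer: ...####
..#####
.......
.......
.......
.......
.......

Derivation:
Click 1 (1,2) count=2: revealed 1 new [(1,2)] -> total=1
Click 2 (0,6) count=0: revealed 8 new [(0,3) (0,4) (0,5) (0,6) (1,3) (1,4) (1,5) (1,6)] -> total=9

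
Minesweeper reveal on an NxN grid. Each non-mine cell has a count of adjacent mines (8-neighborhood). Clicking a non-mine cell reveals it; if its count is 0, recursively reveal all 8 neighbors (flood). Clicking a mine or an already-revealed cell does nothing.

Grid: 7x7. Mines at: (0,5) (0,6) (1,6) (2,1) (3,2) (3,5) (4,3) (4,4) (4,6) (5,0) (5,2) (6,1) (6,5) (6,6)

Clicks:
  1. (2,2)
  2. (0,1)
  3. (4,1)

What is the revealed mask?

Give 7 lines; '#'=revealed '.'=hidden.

Click 1 (2,2) count=2: revealed 1 new [(2,2)] -> total=1
Click 2 (0,1) count=0: revealed 12 new [(0,0) (0,1) (0,2) (0,3) (0,4) (1,0) (1,1) (1,2) (1,3) (1,4) (2,3) (2,4)] -> total=13
Click 3 (4,1) count=3: revealed 1 new [(4,1)] -> total=14

Answer: #####..
#####..
..###..
.......
.#.....
.......
.......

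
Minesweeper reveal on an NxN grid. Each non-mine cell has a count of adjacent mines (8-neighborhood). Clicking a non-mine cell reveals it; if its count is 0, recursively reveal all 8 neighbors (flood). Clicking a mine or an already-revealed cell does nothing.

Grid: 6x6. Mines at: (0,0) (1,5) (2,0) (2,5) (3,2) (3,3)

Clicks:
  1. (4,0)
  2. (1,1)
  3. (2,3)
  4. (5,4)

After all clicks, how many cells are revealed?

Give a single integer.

Click 1 (4,0) count=0: revealed 16 new [(3,0) (3,1) (3,4) (3,5) (4,0) (4,1) (4,2) (4,3) (4,4) (4,5) (5,0) (5,1) (5,2) (5,3) (5,4) (5,5)] -> total=16
Click 2 (1,1) count=2: revealed 1 new [(1,1)] -> total=17
Click 3 (2,3) count=2: revealed 1 new [(2,3)] -> total=18
Click 4 (5,4) count=0: revealed 0 new [(none)] -> total=18

Answer: 18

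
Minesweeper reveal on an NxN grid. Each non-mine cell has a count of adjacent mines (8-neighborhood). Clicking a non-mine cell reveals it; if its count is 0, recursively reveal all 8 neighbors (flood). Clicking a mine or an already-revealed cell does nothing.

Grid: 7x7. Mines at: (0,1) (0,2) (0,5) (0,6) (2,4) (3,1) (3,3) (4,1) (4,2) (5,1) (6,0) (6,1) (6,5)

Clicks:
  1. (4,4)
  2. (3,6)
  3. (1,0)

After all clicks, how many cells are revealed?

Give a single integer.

Answer: 14

Derivation:
Click 1 (4,4) count=1: revealed 1 new [(4,4)] -> total=1
Click 2 (3,6) count=0: revealed 12 new [(1,5) (1,6) (2,5) (2,6) (3,4) (3,5) (3,6) (4,5) (4,6) (5,4) (5,5) (5,6)] -> total=13
Click 3 (1,0) count=1: revealed 1 new [(1,0)] -> total=14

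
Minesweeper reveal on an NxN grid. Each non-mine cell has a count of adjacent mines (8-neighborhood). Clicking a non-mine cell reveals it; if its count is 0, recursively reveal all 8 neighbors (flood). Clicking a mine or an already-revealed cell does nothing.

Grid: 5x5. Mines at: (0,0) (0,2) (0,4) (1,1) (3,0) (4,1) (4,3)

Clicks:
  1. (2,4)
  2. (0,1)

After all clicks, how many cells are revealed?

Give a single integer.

Click 1 (2,4) count=0: revealed 9 new [(1,2) (1,3) (1,4) (2,2) (2,3) (2,4) (3,2) (3,3) (3,4)] -> total=9
Click 2 (0,1) count=3: revealed 1 new [(0,1)] -> total=10

Answer: 10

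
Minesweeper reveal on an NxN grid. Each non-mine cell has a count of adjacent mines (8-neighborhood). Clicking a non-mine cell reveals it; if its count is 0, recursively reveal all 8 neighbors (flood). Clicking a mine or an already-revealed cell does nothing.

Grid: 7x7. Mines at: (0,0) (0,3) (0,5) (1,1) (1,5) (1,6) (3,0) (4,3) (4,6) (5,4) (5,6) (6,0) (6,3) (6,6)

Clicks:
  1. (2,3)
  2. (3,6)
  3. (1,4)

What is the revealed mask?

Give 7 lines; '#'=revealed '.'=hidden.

Answer: .......
..###..
..###..
..###.#
.......
.......
.......

Derivation:
Click 1 (2,3) count=0: revealed 9 new [(1,2) (1,3) (1,4) (2,2) (2,3) (2,4) (3,2) (3,3) (3,4)] -> total=9
Click 2 (3,6) count=1: revealed 1 new [(3,6)] -> total=10
Click 3 (1,4) count=3: revealed 0 new [(none)] -> total=10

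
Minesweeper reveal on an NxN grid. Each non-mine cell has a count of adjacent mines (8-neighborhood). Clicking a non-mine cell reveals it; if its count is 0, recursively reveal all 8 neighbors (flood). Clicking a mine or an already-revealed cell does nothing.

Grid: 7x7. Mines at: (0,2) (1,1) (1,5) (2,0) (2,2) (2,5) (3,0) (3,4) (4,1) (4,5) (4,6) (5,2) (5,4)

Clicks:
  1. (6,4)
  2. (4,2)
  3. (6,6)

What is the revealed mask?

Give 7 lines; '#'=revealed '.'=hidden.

Answer: .......
.......
.......
.......
..#....
.....##
....###

Derivation:
Click 1 (6,4) count=1: revealed 1 new [(6,4)] -> total=1
Click 2 (4,2) count=2: revealed 1 new [(4,2)] -> total=2
Click 3 (6,6) count=0: revealed 4 new [(5,5) (5,6) (6,5) (6,6)] -> total=6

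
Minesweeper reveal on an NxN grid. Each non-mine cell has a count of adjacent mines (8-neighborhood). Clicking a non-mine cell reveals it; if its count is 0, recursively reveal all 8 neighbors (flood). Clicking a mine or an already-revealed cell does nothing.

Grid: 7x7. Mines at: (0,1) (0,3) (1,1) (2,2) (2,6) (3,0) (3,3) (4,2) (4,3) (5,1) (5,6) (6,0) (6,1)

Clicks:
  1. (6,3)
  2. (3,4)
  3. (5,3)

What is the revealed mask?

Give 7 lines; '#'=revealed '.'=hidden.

Answer: .......
.......
.......
....#..
.......
..####.
..####.

Derivation:
Click 1 (6,3) count=0: revealed 8 new [(5,2) (5,3) (5,4) (5,5) (6,2) (6,3) (6,4) (6,5)] -> total=8
Click 2 (3,4) count=2: revealed 1 new [(3,4)] -> total=9
Click 3 (5,3) count=2: revealed 0 new [(none)] -> total=9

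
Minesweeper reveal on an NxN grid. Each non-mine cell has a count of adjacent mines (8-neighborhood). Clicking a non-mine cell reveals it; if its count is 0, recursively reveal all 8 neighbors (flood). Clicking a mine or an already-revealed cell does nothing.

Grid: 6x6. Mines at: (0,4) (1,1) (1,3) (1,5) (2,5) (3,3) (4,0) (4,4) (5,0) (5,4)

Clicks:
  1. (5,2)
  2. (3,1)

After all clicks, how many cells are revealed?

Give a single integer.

Click 1 (5,2) count=0: revealed 6 new [(4,1) (4,2) (4,3) (5,1) (5,2) (5,3)] -> total=6
Click 2 (3,1) count=1: revealed 1 new [(3,1)] -> total=7

Answer: 7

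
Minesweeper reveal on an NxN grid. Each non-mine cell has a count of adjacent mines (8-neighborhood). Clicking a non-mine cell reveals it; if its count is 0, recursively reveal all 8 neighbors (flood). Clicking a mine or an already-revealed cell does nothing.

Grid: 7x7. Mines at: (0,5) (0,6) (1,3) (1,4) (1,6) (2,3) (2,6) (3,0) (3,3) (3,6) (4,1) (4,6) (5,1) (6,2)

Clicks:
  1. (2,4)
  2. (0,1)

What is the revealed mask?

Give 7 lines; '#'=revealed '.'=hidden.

Answer: ###....
###....
###.#..
.......
.......
.......
.......

Derivation:
Click 1 (2,4) count=4: revealed 1 new [(2,4)] -> total=1
Click 2 (0,1) count=0: revealed 9 new [(0,0) (0,1) (0,2) (1,0) (1,1) (1,2) (2,0) (2,1) (2,2)] -> total=10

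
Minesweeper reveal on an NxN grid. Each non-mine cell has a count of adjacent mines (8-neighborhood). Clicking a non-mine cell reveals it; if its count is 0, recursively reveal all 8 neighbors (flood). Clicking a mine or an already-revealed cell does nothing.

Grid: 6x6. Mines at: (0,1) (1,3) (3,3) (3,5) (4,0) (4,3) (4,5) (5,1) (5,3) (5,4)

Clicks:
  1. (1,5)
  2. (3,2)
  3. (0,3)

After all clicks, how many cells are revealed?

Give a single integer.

Click 1 (1,5) count=0: revealed 6 new [(0,4) (0,5) (1,4) (1,5) (2,4) (2,5)] -> total=6
Click 2 (3,2) count=2: revealed 1 new [(3,2)] -> total=7
Click 3 (0,3) count=1: revealed 1 new [(0,3)] -> total=8

Answer: 8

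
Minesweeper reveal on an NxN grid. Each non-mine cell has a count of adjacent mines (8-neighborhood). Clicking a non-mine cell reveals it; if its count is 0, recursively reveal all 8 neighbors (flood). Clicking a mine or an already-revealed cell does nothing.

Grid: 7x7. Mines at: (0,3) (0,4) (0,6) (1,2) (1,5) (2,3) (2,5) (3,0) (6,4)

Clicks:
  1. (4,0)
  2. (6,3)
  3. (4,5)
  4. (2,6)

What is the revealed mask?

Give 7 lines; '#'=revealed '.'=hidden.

Click 1 (4,0) count=1: revealed 1 new [(4,0)] -> total=1
Click 2 (6,3) count=1: revealed 1 new [(6,3)] -> total=2
Click 3 (4,5) count=0: revealed 24 new [(3,1) (3,2) (3,3) (3,4) (3,5) (3,6) (4,1) (4,2) (4,3) (4,4) (4,5) (4,6) (5,0) (5,1) (5,2) (5,3) (5,4) (5,5) (5,6) (6,0) (6,1) (6,2) (6,5) (6,6)] -> total=26
Click 4 (2,6) count=2: revealed 1 new [(2,6)] -> total=27

Answer: .......
.......
......#
.######
#######
#######
####.##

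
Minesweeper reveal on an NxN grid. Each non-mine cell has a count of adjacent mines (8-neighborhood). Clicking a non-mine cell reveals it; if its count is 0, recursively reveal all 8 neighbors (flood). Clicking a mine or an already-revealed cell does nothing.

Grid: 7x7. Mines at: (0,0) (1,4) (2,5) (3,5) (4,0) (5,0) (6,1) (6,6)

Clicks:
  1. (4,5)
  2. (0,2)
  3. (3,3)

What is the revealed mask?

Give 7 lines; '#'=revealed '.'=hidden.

Answer: .###...
####...
#####..
#####..
.#####.
.#####.
..####.

Derivation:
Click 1 (4,5) count=1: revealed 1 new [(4,5)] -> total=1
Click 2 (0,2) count=0: revealed 30 new [(0,1) (0,2) (0,3) (1,0) (1,1) (1,2) (1,3) (2,0) (2,1) (2,2) (2,3) (2,4) (3,0) (3,1) (3,2) (3,3) (3,4) (4,1) (4,2) (4,3) (4,4) (5,1) (5,2) (5,3) (5,4) (5,5) (6,2) (6,3) (6,4) (6,5)] -> total=31
Click 3 (3,3) count=0: revealed 0 new [(none)] -> total=31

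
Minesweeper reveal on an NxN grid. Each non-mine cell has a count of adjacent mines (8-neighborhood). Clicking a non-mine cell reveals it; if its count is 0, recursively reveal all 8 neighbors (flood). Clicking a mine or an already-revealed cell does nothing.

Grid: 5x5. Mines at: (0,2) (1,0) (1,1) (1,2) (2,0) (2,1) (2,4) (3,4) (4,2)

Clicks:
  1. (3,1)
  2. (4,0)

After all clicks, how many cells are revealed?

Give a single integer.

Click 1 (3,1) count=3: revealed 1 new [(3,1)] -> total=1
Click 2 (4,0) count=0: revealed 3 new [(3,0) (4,0) (4,1)] -> total=4

Answer: 4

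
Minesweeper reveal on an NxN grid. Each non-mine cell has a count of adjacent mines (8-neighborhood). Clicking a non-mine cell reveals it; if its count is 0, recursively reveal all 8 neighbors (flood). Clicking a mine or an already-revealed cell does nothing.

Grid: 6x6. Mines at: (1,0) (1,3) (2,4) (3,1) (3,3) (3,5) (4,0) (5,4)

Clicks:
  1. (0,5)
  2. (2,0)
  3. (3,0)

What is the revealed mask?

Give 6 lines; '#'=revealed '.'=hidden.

Answer: ....##
....##
#.....
#.....
......
......

Derivation:
Click 1 (0,5) count=0: revealed 4 new [(0,4) (0,5) (1,4) (1,5)] -> total=4
Click 2 (2,0) count=2: revealed 1 new [(2,0)] -> total=5
Click 3 (3,0) count=2: revealed 1 new [(3,0)] -> total=6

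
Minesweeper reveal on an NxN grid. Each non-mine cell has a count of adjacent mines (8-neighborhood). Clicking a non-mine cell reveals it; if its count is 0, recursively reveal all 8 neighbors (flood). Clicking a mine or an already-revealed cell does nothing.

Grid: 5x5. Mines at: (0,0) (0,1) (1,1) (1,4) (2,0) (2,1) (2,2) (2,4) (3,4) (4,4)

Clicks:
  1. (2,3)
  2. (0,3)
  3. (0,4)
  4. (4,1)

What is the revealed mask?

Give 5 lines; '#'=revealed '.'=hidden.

Answer: ...##
.....
...#.
####.
####.

Derivation:
Click 1 (2,3) count=4: revealed 1 new [(2,3)] -> total=1
Click 2 (0,3) count=1: revealed 1 new [(0,3)] -> total=2
Click 3 (0,4) count=1: revealed 1 new [(0,4)] -> total=3
Click 4 (4,1) count=0: revealed 8 new [(3,0) (3,1) (3,2) (3,3) (4,0) (4,1) (4,2) (4,3)] -> total=11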